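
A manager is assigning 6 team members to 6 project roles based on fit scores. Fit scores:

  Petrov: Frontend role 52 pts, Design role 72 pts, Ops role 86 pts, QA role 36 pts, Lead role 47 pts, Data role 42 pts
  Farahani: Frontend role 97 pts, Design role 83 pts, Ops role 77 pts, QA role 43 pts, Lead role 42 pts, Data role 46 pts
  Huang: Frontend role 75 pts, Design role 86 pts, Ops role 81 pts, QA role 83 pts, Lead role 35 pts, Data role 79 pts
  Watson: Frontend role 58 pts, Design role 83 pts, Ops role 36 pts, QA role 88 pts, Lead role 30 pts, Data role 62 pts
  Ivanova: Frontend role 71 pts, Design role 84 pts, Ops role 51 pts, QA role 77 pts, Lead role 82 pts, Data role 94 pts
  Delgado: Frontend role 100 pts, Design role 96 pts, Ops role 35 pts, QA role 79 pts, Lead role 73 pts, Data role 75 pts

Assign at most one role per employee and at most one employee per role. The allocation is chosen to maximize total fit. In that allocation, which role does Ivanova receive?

Optimal: Petrov→Ops role (86 pts), Farahani→Frontend role (97 pts), Huang→Data role (79 pts), Watson→QA role (88 pts), Ivanova→Lead role (82 pts), Delgado→Design role (96 pts) — total 86+97+79+88+82+96 = 528 pts.
Max-entry greedy (repeatedly take the single best remaining cell) gives 496 pts, worse by 32.
Checked against all permutations: 528 pts is optimal.
Ivanova's own top role is Data role (94 pts), but forcing Ivanova→Data role and reassigning the rest optimally gives only 524 pts — worse by 4.

Ivanova receives Lead role.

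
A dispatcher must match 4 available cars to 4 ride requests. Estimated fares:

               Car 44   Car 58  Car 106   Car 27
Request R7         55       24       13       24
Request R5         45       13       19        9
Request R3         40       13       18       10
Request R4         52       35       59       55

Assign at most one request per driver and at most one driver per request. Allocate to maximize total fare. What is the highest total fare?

Maximum total: $142

This is a one-to-one assignment (maximum-weight bipartite matching).
Optimal: Car 44→Request R7 ($55), Car 58→Request R3 ($13), Car 106→Request R5 ($19), Car 27→Request R4 ($55) — total 55+13+19+55 = $142.
Max-entry greedy (repeatedly take the single best remaining cell) gives $137, worse by 5.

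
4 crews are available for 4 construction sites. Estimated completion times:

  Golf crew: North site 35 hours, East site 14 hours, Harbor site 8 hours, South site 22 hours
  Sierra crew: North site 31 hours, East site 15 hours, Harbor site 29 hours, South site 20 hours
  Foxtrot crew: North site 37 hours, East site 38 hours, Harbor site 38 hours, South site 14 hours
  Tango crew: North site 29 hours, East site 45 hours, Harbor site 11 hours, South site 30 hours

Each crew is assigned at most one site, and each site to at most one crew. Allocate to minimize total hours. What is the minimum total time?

Optimal: Golf crew→Harbor site (8 hours), Sierra crew→East site (15 hours), Foxtrot crew→South site (14 hours), Tango crew→North site (29 hours) — total 8+15+14+29 = 66 hours.
Column-greedy (each site in turn goes to its cheapest remaining crew) gives 86 hours, worse by 20.

Minimum total: 66 hours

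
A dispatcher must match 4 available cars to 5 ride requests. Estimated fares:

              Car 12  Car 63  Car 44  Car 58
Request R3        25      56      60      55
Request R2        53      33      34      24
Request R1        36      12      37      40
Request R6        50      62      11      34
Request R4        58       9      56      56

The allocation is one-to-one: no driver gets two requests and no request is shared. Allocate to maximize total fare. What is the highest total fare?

Max total: $231

Optimal: Car 12→Request R2 ($53), Car 63→Request R6 ($62), Car 44→Request R3 ($60), Car 58→Request R4 ($56) — total 53+62+60+56 = $231.
Max-entry greedy (repeatedly take the single best remaining cell) gives $220, worse by 11.
Next-best assignment: Car 12→Request R2, Car 63→Request R6, Car 44→Request R4, Car 58→Request R3 = $226.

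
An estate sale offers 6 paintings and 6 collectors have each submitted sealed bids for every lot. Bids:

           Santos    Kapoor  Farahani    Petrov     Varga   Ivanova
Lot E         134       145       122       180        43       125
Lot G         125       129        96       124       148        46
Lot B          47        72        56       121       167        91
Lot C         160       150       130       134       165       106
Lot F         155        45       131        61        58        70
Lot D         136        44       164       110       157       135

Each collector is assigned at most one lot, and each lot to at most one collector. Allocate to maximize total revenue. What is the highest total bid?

Max total: $902

Optimal: Santos→Lot C ($160), Kapoor→Lot G ($129), Farahani→Lot F ($131), Petrov→Lot E ($180), Varga→Lot B ($167), Ivanova→Lot D ($135) — total 160+129+131+180+167+135 = $902.
Row-greedy (each collector in turn takes its best remaining lot) gives $830, worse by 72.
Swapping Varga↔Kapoor (Varga→Lot G $148, Kapoor→Lot B $72) loses 76.
Every other assignment is strictly worse.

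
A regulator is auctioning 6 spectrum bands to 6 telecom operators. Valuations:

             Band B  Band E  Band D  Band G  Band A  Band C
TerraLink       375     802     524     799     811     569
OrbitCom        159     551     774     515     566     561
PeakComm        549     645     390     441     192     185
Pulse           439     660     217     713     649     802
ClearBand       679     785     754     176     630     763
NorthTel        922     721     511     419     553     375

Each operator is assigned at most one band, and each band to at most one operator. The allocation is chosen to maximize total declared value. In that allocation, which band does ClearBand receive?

ClearBand receives Band C.

Optimal: TerraLink→Band A ($811M), OrbitCom→Band D ($774M), PeakComm→Band E ($645M), Pulse→Band G ($713M), ClearBand→Band C ($763M), NorthTel→Band B ($922M) — total 811+774+645+713+763+922 = $4628M.
Max-entry greedy (repeatedly take the single best remaining cell) gives $4535M, worse by 93.
ClearBand's own top band is Band E ($785M), but forcing ClearBand→Band E and reassigning the rest optimally gives only $4535M — worse by 93.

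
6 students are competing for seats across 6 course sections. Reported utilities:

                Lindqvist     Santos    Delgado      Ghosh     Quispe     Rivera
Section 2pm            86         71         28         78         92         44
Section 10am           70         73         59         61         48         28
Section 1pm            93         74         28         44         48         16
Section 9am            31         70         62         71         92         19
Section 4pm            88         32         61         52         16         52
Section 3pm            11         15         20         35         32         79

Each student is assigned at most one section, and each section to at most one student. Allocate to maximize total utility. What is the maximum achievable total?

Optimal: Lindqvist→Section 1pm (93 points), Santos→Section 10am (73 points), Delgado→Section 4pm (61 points), Ghosh→Section 2pm (78 points), Quispe→Section 9am (92 points), Rivera→Section 3pm (79 points) — total 93+73+61+78+92+79 = 476 points.
Max-entry greedy (repeatedly take the single best remaining cell) gives 469 points, worse by 7.
Next-best assignment: Lindqvist→Section 4pm, Santos→Section 1pm, Delgado→Section 10am, Ghosh→Section 2pm, Quispe→Section 9am, Rivera→Section 3pm = 470 points.

Maximum total: 476 points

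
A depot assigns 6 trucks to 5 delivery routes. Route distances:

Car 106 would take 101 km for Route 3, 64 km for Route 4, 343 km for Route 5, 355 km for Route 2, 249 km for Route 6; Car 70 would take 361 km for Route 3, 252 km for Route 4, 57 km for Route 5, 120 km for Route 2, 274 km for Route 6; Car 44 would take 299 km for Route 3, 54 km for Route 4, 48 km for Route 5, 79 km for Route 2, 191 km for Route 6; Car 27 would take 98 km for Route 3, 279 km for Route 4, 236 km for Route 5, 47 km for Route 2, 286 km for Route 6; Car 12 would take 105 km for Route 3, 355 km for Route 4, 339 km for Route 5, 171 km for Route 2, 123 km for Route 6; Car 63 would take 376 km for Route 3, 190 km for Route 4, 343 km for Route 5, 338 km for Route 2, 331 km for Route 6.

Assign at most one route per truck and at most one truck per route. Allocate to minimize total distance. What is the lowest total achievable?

Optimal: Car 106→Route 3 (101 km), Car 44→Route 4 (54 km), Car 70→Route 5 (57 km), Car 27→Route 2 (47 km), Car 12→Route 6 (123 km) — total 101+54+57+47+123 = 382 km.
Min-entry greedy (repeatedly take the single cheapest remaining cell) gives 538 km, worse by 156.

Minimum total: 382 km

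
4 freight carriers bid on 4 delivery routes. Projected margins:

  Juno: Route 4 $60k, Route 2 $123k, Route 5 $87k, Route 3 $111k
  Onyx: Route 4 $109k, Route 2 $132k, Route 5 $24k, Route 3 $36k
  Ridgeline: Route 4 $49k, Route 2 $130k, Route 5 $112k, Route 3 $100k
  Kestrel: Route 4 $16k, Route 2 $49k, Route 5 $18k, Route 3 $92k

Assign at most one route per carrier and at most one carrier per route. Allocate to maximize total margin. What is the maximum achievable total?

Optimal: Juno→Route 2 ($123k), Onyx→Route 4 ($109k), Ridgeline→Route 5 ($112k), Kestrel→Route 3 ($92k) — total 123+109+112+92 = $436k.
Column-greedy (each route in turn goes to its best remaining carrier) gives $418k, worse by 18.
Swapping Juno↔Onyx (Juno→Route 4 $60k, Onyx→Route 2 $132k) loses 40.
Every other assignment is strictly worse.

Maximum total: $436k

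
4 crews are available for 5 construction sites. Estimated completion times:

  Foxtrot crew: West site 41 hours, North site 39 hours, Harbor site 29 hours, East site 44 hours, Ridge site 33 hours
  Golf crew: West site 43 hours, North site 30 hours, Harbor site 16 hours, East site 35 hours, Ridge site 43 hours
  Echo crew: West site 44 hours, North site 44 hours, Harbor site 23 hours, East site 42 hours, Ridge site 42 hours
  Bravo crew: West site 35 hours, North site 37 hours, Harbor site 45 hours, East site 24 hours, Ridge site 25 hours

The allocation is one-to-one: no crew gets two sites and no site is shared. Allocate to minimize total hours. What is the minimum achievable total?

Min total: 110 hours

Optimal: Foxtrot crew→Ridge site (33 hours), Golf crew→North site (30 hours), Echo crew→Harbor site (23 hours), Bravo crew→East site (24 hours) — total 33+30+23+24 = 110 hours.
Column-greedy (each site in turn goes to its cheapest remaining crew) gives 132 hours, worse by 22.
Swapping Echo crew↔Foxtrot crew (Echo crew→Ridge site 42 hours, Foxtrot crew→Harbor site 29 hours) adds 15.
No other one-to-one assignment undercuts 110 hours.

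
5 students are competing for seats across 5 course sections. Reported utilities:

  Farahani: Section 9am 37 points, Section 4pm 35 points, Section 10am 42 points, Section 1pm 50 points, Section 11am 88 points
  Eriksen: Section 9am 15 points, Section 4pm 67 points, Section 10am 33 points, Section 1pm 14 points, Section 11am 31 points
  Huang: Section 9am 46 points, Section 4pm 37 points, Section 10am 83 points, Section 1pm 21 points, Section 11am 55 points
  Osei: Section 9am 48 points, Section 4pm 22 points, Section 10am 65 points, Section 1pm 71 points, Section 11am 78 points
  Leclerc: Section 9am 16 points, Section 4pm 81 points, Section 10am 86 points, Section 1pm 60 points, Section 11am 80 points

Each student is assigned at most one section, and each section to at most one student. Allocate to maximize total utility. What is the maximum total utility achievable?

Maximum total: 358 points

Optimal: Farahani→Section 11am (88 points), Eriksen→Section 4pm (67 points), Huang→Section 9am (46 points), Osei→Section 1pm (71 points), Leclerc→Section 10am (86 points) — total 88+67+46+71+86 = 358 points.
Column-greedy (each section in turn goes to its best remaining student) gives 293 points, worse by 65.
Next-best assignment: Farahani→Section 11am, Eriksen→Section 4pm, Huang→Section 10am, Osei→Section 9am, Leclerc→Section 1pm = 346 points.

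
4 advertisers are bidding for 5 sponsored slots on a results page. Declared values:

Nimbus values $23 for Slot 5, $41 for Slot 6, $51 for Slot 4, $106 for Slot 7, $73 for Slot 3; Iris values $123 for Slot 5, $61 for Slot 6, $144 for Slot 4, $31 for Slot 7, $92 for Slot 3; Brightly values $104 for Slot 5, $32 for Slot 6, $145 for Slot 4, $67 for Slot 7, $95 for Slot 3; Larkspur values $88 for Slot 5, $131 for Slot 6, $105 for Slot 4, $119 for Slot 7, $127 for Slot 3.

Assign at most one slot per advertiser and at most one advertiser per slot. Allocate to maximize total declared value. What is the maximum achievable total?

Optimal: Nimbus→Slot 7 ($106), Iris→Slot 5 ($123), Brightly→Slot 4 ($145), Larkspur→Slot 6 ($131) — total 106+123+145+131 = $505.
Row-greedy (each advertiser in turn takes its best remaining slot) gives $485, worse by 20.

Maximum total: $505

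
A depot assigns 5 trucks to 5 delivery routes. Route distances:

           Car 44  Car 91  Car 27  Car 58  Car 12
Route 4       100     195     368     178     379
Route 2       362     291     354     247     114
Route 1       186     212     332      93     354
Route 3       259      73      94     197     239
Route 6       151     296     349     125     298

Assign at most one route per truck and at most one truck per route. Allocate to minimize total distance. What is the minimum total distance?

Minimum total: 645 km

Optimal: Car 44→Route 4 (100 km), Car 91→Route 1 (212 km), Car 27→Route 3 (94 km), Car 58→Route 6 (125 km), Car 12→Route 2 (114 km) — total 100+212+94+125+114 = 645 km.
Column-greedy (each route in turn goes to its cheapest remaining truck) gives 729 km, worse by 84.
Next-best assignment: Car 44→Route 6, Car 91→Route 4, Car 27→Route 3, Car 58→Route 1, Car 12→Route 2 = 647 km.
Swapping Car 44↔Car 27 (Car 44→Route 3 259 km, Car 27→Route 4 368 km) adds 433.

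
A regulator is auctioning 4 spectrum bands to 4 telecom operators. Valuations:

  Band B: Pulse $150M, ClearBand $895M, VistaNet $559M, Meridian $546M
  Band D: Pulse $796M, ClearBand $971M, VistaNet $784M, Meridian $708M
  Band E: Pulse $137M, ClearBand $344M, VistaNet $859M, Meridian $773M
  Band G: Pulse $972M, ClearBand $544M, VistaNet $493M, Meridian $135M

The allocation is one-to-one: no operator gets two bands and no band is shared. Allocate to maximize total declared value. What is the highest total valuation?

Optimal: Pulse→Band G ($972M), ClearBand→Band B ($895M), VistaNet→Band E ($859M), Meridian→Band D ($708M) — total 972+895+859+708 = $3434M.
Column-greedy (each band in turn goes to its best remaining operator) gives $2685M, worse by 749.
Next-best assignment: Pulse→Band G, ClearBand→Band B, VistaNet→Band D, Meridian→Band E = $3424M.
Swapping ClearBand↔Pulse (ClearBand→Band G $544M, Pulse→Band B $150M) loses 1173.

Max total: $3434M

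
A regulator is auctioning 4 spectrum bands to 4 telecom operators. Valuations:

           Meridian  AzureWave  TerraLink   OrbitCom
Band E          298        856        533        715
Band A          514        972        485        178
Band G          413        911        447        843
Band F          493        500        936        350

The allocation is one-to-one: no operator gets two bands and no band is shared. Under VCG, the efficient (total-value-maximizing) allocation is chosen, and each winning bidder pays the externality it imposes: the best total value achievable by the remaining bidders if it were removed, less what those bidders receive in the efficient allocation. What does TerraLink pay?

TerraLink pays $95M.

Efficient allocation: Meridian→Band A ($514M), AzureWave→Band E ($856M), TerraLink→Band F ($936M), OrbitCom→Band G ($843M); total welfare W = $3149M.
TerraLink receives Band F at value $936M, so the others get W − 936 = $2213M.
Without TerraLink: best allocation of the remaining 3 bidders over all 4 bands is Meridian→Band F ($493M), AzureWave→Band A ($972M), OrbitCom→Band G ($843M), total $2308M.
VCG payment = (others' best without TerraLink) − (others' welfare with TerraLink) = 2308 − 2213 = $95M.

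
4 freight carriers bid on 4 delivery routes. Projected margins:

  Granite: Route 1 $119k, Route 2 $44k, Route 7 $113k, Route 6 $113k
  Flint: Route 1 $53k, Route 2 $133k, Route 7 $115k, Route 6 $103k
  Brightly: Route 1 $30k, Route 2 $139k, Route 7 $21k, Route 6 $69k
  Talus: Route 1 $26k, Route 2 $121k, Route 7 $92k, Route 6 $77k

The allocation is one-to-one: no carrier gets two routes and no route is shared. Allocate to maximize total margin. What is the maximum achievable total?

Optimal: Granite→Route 1 ($119k), Flint→Route 6 ($103k), Brightly→Route 2 ($139k), Talus→Route 7 ($92k) — total 119+103+139+92 = $453k.
Column-greedy (each route in turn goes to its best remaining carrier) gives $450k, worse by 3.

Max total: $453k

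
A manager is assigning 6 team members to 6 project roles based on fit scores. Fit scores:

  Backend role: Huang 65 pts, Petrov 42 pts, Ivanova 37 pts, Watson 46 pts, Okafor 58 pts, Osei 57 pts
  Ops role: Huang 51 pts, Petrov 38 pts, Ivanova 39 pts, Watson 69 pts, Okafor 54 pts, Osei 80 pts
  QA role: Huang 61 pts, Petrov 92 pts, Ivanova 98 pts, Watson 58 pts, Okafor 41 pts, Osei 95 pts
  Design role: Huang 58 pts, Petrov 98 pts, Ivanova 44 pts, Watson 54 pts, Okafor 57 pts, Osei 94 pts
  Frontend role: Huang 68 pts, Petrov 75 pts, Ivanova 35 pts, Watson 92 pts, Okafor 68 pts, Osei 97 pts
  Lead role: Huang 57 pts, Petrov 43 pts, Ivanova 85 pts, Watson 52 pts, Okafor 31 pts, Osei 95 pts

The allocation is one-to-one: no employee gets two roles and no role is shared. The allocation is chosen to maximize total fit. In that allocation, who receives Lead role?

Osei receives Lead role.

This is the linear assignment problem.
Optimal: Huang→Backend role (65 pts), Petrov→Design role (98 pts), Ivanova→QA role (98 pts), Watson→Frontend role (92 pts), Okafor→Ops role (54 pts), Osei→Lead role (95 pts) — total 65+98+98+92+54+95 = 502 pts.
Column-greedy (each role in turn goes to its best remaining employee) gives 464 pts, worse by 38.
Next-best assignment: Huang→Backend role, Petrov→Design role, Ivanova→QA role, Watson→Ops role, Okafor→Frontend role, Osei→Lead role = 493 pts.
Every other assignment is strictly worse.
Osei's own top role is Frontend role (97 pts), but forcing Osei→Frontend role and reassigning the rest optimally gives only 477 pts — worse by 25.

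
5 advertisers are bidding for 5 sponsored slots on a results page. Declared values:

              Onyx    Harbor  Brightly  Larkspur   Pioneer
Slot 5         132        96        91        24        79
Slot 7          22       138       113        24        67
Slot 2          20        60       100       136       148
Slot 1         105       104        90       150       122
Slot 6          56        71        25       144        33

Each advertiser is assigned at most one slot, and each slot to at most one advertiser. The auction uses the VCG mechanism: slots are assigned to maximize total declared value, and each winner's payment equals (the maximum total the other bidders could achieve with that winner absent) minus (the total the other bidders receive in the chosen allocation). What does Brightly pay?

Efficient allocation: Onyx→Slot 5 ($132), Harbor→Slot 7 ($138), Brightly→Slot 1 ($90), Larkspur→Slot 6 ($144), Pioneer→Slot 2 ($148); total welfare W = $652.
Brightly receives Slot 1 at value $90, so the others get W − 90 = $562.
Without Brightly: best allocation of the remaining 4 bidders over all 5 slots is Onyx→Slot 5 ($132), Harbor→Slot 7 ($138), Larkspur→Slot 1 ($150), Pioneer→Slot 2 ($148), total $568.
VCG payment = (others' best without Brightly) − (others' welfare with Brightly) = 568 − 562 = $6.

Brightly pays $6.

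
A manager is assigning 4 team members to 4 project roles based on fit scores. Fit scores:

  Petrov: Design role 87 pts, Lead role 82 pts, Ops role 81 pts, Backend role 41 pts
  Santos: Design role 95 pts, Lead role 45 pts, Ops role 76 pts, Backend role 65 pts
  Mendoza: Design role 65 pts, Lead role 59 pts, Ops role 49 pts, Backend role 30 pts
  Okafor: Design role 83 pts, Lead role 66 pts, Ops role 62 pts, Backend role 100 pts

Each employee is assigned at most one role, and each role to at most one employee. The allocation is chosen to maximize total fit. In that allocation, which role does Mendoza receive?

Mendoza receives Lead role.

Treat this as an assignment problem: match each employee to one role.
Optimal: Petrov→Ops role (81 pts), Santos→Design role (95 pts), Mendoza→Lead role (59 pts), Okafor→Backend role (100 pts) — total 81+95+59+100 = 335 pts.
Row-greedy (each employee in turn takes its best remaining role) gives 322 pts, worse by 13.
No other one-to-one assignment exceeds 335 pts.
Mendoza's own top role is Design role (65 pts), but forcing Mendoza→Design role and reassigning the rest optimally gives only 323 pts — worse by 12.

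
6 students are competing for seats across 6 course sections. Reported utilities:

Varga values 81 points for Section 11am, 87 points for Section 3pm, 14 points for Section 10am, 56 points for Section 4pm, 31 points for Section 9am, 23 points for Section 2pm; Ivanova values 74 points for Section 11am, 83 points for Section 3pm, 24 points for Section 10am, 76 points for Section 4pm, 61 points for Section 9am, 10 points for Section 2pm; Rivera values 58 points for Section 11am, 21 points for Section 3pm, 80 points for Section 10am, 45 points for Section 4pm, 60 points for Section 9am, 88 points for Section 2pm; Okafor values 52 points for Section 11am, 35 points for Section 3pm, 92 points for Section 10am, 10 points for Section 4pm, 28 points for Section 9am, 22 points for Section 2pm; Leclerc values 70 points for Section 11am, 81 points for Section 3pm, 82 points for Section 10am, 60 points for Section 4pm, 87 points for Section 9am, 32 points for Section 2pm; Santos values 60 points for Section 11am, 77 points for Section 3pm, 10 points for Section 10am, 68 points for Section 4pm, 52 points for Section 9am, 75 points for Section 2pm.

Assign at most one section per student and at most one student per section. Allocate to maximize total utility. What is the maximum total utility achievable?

Optimal: Varga→Section 11am (81 points), Ivanova→Section 4pm (76 points), Rivera→Section 2pm (88 points), Okafor→Section 10am (92 points), Leclerc→Section 9am (87 points), Santos→Section 3pm (77 points) — total 81+76+88+92+87+77 = 501 points.
Max-entry greedy (repeatedly take the single best remaining cell) gives 490 points, worse by 11.
Checked against all permutations: 501 points is optimal.

Maximum total: 501 points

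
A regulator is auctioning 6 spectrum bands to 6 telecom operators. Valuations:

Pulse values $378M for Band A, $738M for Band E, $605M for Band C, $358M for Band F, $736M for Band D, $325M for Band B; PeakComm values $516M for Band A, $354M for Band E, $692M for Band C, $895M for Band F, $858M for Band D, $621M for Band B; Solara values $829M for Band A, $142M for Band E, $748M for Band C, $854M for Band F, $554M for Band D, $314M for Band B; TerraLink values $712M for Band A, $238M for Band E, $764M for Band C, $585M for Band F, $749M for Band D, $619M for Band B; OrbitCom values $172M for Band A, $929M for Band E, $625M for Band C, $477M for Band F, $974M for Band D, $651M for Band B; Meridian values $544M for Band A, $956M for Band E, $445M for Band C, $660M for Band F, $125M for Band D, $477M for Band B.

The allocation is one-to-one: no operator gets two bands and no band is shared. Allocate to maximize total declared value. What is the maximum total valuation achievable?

Optimal: Pulse→Band C ($605M), PeakComm→Band F ($895M), Solara→Band A ($829M), TerraLink→Band B ($619M), OrbitCom→Band D ($974M), Meridian→Band E ($956M) — total 605+895+829+619+974+956 = $4878M.

Max total: $4878M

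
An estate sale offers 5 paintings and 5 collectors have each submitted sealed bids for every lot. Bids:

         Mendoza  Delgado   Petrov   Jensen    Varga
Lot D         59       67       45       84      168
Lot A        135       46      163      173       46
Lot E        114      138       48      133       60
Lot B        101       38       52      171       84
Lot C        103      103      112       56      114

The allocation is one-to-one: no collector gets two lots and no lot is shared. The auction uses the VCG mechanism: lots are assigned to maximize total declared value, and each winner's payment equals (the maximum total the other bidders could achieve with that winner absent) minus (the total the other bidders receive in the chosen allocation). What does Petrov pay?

Petrov pays $32.

Efficient allocation: Mendoza→Lot C ($103), Delgado→Lot E ($138), Petrov→Lot A ($163), Jensen→Lot B ($171), Varga→Lot D ($168); total welfare W = $743.
Petrov receives Lot A at value $163, so the others get W − 163 = $580.
Without Petrov: best allocation of the remaining 4 bidders over all 5 lots is Mendoza→Lot A ($135), Delgado→Lot E ($138), Jensen→Lot B ($171), Varga→Lot D ($168), total $612.
VCG payment = (others' best without Petrov) − (others' welfare with Petrov) = 612 − 580 = $32.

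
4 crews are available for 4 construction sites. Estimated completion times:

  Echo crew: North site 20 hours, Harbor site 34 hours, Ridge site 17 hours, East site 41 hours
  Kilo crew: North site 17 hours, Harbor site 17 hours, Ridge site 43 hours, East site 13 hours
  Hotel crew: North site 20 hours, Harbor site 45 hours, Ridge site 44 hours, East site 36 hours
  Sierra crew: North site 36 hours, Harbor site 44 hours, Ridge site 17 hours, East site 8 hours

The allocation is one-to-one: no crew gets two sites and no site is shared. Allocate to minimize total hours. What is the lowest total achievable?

This is a one-to-one assignment (minimum-cost bipartite matching).
Optimal: Echo crew→Ridge site (17 hours), Kilo crew→Harbor site (17 hours), Hotel crew→North site (20 hours), Sierra crew→East site (8 hours) — total 17+17+20+8 = 62 hours.
Min-entry greedy (repeatedly take the single cheapest remaining cell) gives 87 hours, worse by 25.
Next-best assignment: Echo crew→Harbor site, Kilo crew→East site, Hotel crew→North site, Sierra crew→Ridge site = 84 hours.

Min total: 62 hours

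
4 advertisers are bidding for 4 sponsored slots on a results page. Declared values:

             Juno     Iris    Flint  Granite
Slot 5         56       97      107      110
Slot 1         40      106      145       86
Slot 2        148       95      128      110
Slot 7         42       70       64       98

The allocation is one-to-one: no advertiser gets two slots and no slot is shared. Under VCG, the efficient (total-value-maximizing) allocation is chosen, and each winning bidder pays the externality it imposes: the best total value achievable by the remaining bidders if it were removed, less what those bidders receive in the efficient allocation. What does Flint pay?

Flint pays $21.

Efficient allocation: Juno→Slot 2 ($148), Iris→Slot 5 ($97), Flint→Slot 1 ($145), Granite→Slot 7 ($98); total welfare W = $488.
Flint receives Slot 1 at value $145, so the others get W − 145 = $343.
Without Flint: best allocation of the remaining 3 bidders over all 4 slots is Juno→Slot 2 ($148), Iris→Slot 1 ($106), Granite→Slot 5 ($110), total $364.
VCG payment = (others' best without Flint) − (others' welfare with Flint) = 364 − 343 = $21.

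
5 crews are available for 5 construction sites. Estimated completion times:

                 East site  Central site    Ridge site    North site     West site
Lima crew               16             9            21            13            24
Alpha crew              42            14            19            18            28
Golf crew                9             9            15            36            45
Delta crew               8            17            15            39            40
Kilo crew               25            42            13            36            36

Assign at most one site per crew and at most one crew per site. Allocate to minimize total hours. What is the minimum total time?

Optimal: Lima crew→North site (13 hours), Alpha crew→West site (28 hours), Golf crew→Central site (9 hours), Delta crew→East site (8 hours), Kilo crew→Ridge site (13 hours) — total 13+28+9+8+13 = 71 hours.
Swapping Lima crew↔Alpha crew (Lima crew→West site 24 hours, Alpha crew→North site 18 hours) adds 1.
No other one-to-one assignment undercuts 71 hours.

Minimum total: 71 hours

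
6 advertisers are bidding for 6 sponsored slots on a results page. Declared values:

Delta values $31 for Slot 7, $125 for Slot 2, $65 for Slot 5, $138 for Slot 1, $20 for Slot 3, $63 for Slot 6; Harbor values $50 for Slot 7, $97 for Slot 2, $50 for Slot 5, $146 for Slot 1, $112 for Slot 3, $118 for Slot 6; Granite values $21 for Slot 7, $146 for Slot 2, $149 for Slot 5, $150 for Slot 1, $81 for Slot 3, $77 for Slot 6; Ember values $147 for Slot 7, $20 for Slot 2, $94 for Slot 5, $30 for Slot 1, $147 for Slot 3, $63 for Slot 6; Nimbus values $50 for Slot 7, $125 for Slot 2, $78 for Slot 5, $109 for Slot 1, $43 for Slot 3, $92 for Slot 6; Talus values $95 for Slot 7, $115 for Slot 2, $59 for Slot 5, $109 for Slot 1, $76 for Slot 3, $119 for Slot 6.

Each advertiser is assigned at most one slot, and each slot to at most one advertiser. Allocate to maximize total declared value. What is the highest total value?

Optimal: Delta→Slot 1 ($138), Harbor→Slot 3 ($112), Granite→Slot 5 ($149), Ember→Slot 7 ($147), Nimbus→Slot 2 ($125), Talus→Slot 6 ($119) — total 138+112+149+147+125+119 = $790.
Swapping Delta↔Granite (Delta→Slot 5 $65, Granite→Slot 1 $150) loses 72.
Every other assignment is strictly worse.

Max total: $790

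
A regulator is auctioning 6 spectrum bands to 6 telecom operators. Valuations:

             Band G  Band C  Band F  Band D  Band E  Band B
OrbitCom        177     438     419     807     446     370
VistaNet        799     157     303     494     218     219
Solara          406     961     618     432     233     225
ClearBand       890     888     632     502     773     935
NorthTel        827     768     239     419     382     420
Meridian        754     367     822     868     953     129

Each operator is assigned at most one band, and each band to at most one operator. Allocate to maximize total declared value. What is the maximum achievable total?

Maximum total: $4880M

Optimal: OrbitCom→Band D ($807M), VistaNet→Band G ($799M), Solara→Band F ($618M), ClearBand→Band B ($935M), NorthTel→Band C ($768M), Meridian→Band E ($953M) — total 807+799+618+935+768+953 = $4880M.
Next-best assignment: OrbitCom→Band D, VistaNet→Band F, Solara→Band C, ClearBand→Band B, NorthTel→Band G, Meridian→Band E = $4786M.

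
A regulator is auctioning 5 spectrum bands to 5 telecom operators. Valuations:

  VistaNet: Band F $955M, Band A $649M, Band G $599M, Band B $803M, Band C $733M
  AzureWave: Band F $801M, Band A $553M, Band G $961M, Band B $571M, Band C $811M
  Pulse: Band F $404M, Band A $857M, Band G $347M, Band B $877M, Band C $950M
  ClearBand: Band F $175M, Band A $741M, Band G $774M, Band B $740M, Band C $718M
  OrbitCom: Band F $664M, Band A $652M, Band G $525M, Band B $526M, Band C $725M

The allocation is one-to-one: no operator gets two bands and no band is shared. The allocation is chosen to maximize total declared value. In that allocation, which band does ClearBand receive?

Optimal: VistaNet→Band F ($955M), AzureWave→Band G ($961M), Pulse→Band B ($877M), ClearBand→Band A ($741M), OrbitCom→Band C ($725M) — total 955+961+877+741+725 = $4259M.
Row-greedy (each operator in turn takes its best remaining band) gives $4133M, worse by 126.
ClearBand's own top band is Band G ($774M), but forcing ClearBand→Band G and reassigning the rest optimally gives only $4069M — worse by 190.

ClearBand receives Band A.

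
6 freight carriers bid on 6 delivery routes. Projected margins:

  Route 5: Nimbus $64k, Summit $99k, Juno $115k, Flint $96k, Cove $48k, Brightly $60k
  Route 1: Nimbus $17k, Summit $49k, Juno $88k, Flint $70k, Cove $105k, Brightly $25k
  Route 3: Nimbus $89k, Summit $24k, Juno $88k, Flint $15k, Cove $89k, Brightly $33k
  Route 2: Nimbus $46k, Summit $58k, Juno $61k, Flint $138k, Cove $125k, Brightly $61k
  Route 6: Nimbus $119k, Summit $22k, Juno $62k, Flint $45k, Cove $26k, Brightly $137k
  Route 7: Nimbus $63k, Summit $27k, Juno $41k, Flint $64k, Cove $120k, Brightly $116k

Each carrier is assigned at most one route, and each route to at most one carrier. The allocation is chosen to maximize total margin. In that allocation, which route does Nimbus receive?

Nimbus receives Route 3.

Optimal: Nimbus→Route 3 ($89k), Summit→Route 5 ($99k), Juno→Route 1 ($88k), Flint→Route 2 ($138k), Cove→Route 7 ($120k), Brightly→Route 6 ($137k) — total 89+99+88+138+120+137 = $671k.
Column-greedy (each route in turn goes to its best remaining carrier) gives $611k, worse by 60.
Next-best assignment: Nimbus→Route 6, Summit→Route 5, Juno→Route 3, Flint→Route 2, Cove→Route 1, Brightly→Route 7 = $665k.
Nimbus's own top route is Route 6 ($119k), but forcing Nimbus→Route 6 and reassigning the rest optimally gives only $665k — worse by 6.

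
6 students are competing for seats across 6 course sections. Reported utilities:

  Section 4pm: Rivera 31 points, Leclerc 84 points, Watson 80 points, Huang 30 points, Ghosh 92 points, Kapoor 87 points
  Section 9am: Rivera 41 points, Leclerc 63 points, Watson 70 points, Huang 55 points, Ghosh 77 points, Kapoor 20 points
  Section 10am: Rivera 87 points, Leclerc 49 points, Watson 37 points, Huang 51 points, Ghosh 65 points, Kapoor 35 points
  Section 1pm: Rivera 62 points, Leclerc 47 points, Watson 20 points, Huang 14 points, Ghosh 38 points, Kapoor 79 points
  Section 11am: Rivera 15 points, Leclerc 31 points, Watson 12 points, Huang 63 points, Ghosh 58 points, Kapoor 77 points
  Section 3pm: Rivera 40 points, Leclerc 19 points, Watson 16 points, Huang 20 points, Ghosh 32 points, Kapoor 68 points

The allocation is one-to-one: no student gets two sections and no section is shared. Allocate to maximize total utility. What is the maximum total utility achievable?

Max total: 427 points

Optimal: Rivera→Section 10am (87 points), Leclerc→Section 1pm (47 points), Watson→Section 9am (70 points), Huang→Section 11am (63 points), Ghosh→Section 4pm (92 points), Kapoor→Section 3pm (68 points) — total 87+47+70+63+92+68 = 427 points.
Max-entry greedy (repeatedly take the single best remaining cell) gives 410 points, worse by 17.
Every other assignment is strictly worse.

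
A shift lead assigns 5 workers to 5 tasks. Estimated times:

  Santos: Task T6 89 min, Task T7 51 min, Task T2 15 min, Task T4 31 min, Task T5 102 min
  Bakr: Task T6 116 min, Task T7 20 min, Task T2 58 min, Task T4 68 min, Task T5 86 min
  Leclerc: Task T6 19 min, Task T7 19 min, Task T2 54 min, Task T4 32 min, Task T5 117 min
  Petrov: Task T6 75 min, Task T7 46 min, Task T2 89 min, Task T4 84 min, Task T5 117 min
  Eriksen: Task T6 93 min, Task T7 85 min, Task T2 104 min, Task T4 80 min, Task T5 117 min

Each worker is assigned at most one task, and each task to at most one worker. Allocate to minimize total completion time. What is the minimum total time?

Minimum total: 246 min

Optimal: Santos→Task T2 (15 min), Bakr→Task T5 (86 min), Leclerc→Task T6 (19 min), Petrov→Task T7 (46 min), Eriksen→Task T4 (80 min) — total 15+86+19+46+80 = 246 min.
Column-greedy (each task in turn goes to its cheapest remaining worker) gives 251 min, worse by 5.
Next-best assignment: Santos→Task T2, Bakr→Task T7, Leclerc→Task T6, Petrov→Task T5, Eriksen→Task T4 = 251 min.
Every other assignment is strictly worse.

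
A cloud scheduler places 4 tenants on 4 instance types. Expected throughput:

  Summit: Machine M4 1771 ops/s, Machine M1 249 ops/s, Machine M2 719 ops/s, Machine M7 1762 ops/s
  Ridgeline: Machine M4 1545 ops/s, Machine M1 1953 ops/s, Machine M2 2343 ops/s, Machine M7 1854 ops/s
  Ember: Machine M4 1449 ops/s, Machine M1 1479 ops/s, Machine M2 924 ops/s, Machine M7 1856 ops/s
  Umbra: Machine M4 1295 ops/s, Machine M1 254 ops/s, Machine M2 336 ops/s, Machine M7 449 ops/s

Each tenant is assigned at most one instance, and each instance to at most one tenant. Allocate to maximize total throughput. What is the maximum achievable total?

Maximum total: 6879 ops/s

Optimal: Summit→Machine M7 (1762 ops/s), Ridgeline→Machine M2 (2343 ops/s), Ember→Machine M1 (1479 ops/s), Umbra→Machine M4 (1295 ops/s) — total 1762+2343+1479+1295 = 6879 ops/s.
Max-entry greedy (repeatedly take the single best remaining cell) gives 6224 ops/s, worse by 655.
Swapping Summit↔Umbra (Summit→Machine M4 1771 ops/s, Umbra→Machine M7 449 ops/s) loses 837.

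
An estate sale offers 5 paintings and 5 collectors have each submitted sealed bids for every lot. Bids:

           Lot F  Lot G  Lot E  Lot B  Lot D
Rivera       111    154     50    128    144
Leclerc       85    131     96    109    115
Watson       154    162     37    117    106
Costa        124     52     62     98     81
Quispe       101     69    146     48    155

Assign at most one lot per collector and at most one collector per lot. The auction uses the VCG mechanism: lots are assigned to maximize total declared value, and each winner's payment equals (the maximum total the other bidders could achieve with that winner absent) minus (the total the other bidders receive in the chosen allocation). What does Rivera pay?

Efficient allocation: Rivera→Lot D ($144), Leclerc→Lot B ($109), Watson→Lot G ($162), Costa→Lot F ($124), Quispe→Lot E ($146); total welfare W = $685.
Rivera receives Lot D at value $144, so the others get W − 144 = $541.
Without Rivera: best allocation of the remaining 4 bidders over all 5 lots is Leclerc→Lot B ($109), Watson→Lot G ($162), Costa→Lot F ($124), Quispe→Lot D ($155), total $550.
VCG payment = (others' best without Rivera) − (others' welfare with Rivera) = 550 − 541 = $9.

Rivera pays $9.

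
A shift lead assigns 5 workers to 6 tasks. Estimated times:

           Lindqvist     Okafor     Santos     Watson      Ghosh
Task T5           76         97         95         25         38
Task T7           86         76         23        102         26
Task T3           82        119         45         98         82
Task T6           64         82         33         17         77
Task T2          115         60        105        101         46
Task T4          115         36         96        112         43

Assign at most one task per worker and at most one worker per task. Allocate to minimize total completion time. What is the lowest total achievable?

This is a one-to-one assignment (minimum-cost bipartite matching).
Optimal: Lindqvist→Task T6 (64 min), Okafor→Task T4 (36 min), Santos→Task T7 (23 min), Watson→Task T5 (25 min), Ghosh→Task T2 (46 min) — total 64+36+23+25+46 = 194 min.
Min-entry greedy (repeatedly take the single cheapest remaining cell) gives 196 min, worse by 2.
Next-best assignment: Lindqvist→Task T3, Okafor→Task T4, Santos→Task T7, Watson→Task T6, Ghosh→Task T5 = 196 min.

Minimum total: 194 min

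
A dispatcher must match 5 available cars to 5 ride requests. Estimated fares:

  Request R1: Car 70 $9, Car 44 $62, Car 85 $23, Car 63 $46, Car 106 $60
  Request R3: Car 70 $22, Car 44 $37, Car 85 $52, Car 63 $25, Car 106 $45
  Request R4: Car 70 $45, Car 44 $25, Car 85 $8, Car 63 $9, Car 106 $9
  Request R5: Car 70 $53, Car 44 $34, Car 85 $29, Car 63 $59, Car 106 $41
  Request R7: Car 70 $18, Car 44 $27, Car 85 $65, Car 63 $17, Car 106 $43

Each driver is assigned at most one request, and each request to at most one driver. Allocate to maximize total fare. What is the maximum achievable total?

Maximum total: $276

Optimal: Car 70→Request R4 ($45), Car 44→Request R1 ($62), Car 85→Request R7 ($65), Car 63→Request R5 ($59), Car 106→Request R3 ($45) — total 45+62+65+59+45 = $276.
No other one-to-one assignment exceeds $276.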